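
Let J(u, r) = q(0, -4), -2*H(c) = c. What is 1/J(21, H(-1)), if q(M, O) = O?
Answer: -¼ ≈ -0.25000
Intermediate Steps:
H(c) = -c/2
J(u, r) = -4
1/J(21, H(-1)) = 1/(-4) = -¼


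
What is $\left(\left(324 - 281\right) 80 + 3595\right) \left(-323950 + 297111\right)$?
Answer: $-188812365$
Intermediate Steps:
$\left(\left(324 - 281\right) 80 + 3595\right) \left(-323950 + 297111\right) = \left(43 \cdot 80 + 3595\right) \left(-26839\right) = \left(3440 + 3595\right) \left(-26839\right) = 7035 \left(-26839\right) = -188812365$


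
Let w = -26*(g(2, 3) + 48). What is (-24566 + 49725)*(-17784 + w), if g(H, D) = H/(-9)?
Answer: -4308126524/9 ≈ -4.7868e+8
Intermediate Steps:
g(H, D) = -H/9 (g(H, D) = H*(-1/9) = -H/9)
w = -11180/9 (w = -26*(-1/9*2 + 48) = -26*(-2/9 + 48) = -26*430/9 = -11180/9 ≈ -1242.2)
(-24566 + 49725)*(-17784 + w) = (-24566 + 49725)*(-17784 - 11180/9) = 25159*(-171236/9) = -4308126524/9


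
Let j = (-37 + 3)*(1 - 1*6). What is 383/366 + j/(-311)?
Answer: 56893/113826 ≈ 0.49982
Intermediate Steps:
j = 170 (j = -34*(1 - 6) = -34*(-5) = 170)
383/366 + j/(-311) = 383/366 + 170/(-311) = 383*(1/366) + 170*(-1/311) = 383/366 - 170/311 = 56893/113826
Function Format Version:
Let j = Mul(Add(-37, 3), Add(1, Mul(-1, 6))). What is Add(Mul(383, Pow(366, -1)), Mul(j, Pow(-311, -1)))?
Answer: Rational(56893, 113826) ≈ 0.49982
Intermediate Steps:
j = 170 (j = Mul(-34, Add(1, -6)) = Mul(-34, -5) = 170)
Add(Mul(383, Pow(366, -1)), Mul(j, Pow(-311, -1))) = Add(Mul(383, Pow(366, -1)), Mul(170, Pow(-311, -1))) = Add(Mul(383, Rational(1, 366)), Mul(170, Rational(-1, 311))) = Add(Rational(383, 366), Rational(-170, 311)) = Rational(56893, 113826)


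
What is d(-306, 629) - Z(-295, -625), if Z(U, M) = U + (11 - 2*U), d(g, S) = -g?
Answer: 0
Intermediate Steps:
Z(U, M) = 11 - U
d(-306, 629) - Z(-295, -625) = -1*(-306) - (11 - 1*(-295)) = 306 - (11 + 295) = 306 - 1*306 = 306 - 306 = 0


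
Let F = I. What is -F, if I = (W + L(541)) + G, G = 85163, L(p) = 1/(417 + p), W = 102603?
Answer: -179879829/958 ≈ -1.8777e+5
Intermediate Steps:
I = 179879829/958 (I = (102603 + 1/(417 + 541)) + 85163 = (102603 + 1/958) + 85163 = 98293675/958 + 85163 = 179879829/958 ≈ 1.8777e+5)
F = 179879829/958 ≈ 1.8777e+5
-F = -1*179879829/958 = -179879829/958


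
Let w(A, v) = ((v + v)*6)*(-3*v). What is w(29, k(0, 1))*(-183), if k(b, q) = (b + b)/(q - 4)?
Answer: 0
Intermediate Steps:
k(b, q) = 2*b/(-4 + q) (k(b, q) = (2*b)/(-4 + q) = 2*b/(-4 + q))
w(A, v) = -36*v² (w(A, v) = ((2*v)*6)*(-3*v) = (12*v)*(-3*v) = -36*v²)
w(29, k(0, 1))*(-183) = -36*(2*0/(-4 + 1))²*(-183) = -36*(2*0/(-3))²*(-183) = -36*(2*0*(-⅓))²*(-183) = -36*0²*(-183) = -36*0*(-183) = 0*(-183) = 0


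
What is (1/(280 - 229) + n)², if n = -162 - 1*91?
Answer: 166461604/2601 ≈ 63999.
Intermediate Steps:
n = -253 (n = -162 - 91 = -253)
(1/(280 - 229) + n)² = (1/(280 - 229) - 253)² = (1/51 - 253)² = (-12902/51)² = 166461604/2601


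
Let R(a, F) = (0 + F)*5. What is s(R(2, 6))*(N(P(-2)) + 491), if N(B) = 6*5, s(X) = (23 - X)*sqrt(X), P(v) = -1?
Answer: -3647*sqrt(30) ≈ -19975.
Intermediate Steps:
R(a, F) = 5*F (R(a, F) = F*5 = 5*F)
s(X) = sqrt(X)*(23 - X)
N(B) = 30
s(R(2, 6))*(N(P(-2)) + 491) = (sqrt(5*6)*(23 - 5*6))*(30 + 491) = (sqrt(30)*(23 - 1*30))*521 = (sqrt(30)*(23 - 30))*521 = (sqrt(30)*(-7))*521 = -7*sqrt(30)*521 = -3647*sqrt(30)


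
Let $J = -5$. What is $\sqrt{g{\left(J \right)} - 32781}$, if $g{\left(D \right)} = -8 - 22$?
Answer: $i \sqrt{32811} \approx 181.14 i$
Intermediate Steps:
$g{\left(D \right)} = -30$ ($g{\left(D \right)} = -8 - 22 = -30$)
$\sqrt{g{\left(J \right)} - 32781} = \sqrt{-30 - 32781} = \sqrt{-32811} = i \sqrt{32811}$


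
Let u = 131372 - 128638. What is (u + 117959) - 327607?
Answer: -206914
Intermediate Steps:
u = 2734
(u + 117959) - 327607 = (2734 + 117959) - 327607 = 120693 - 327607 = -206914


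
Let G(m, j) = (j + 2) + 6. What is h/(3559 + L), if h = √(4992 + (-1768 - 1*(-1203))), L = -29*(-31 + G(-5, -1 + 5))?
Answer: √4427/4110 ≈ 0.016189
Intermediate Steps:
G(m, j) = 8 + j (G(m, j) = (2 + j) + 6 = 8 + j)
L = 551 (L = -29*(-31 + (8 + (-1 + 5))) = -29*(-31 + (8 + 4)) = -29*(-31 + 12) = -29*(-19) = 551)
h = √4427 (h = √(4992 + (-1768 + 1203)) = √(4992 - 565) = √4427 ≈ 66.536)
h/(3559 + L) = √4427/(3559 + 551) = √4427/4110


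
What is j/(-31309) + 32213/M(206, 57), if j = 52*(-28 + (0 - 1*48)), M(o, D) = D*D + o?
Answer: 1022210977/108172595 ≈ 9.4498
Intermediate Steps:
M(o, D) = o + D² (M(o, D) = D² + o = o + D²)
j = -3952 (j = 52*(-28 + (0 - 48)) = 52*(-28 - 48) = 52*(-76) = -3952)
j/(-31309) + 32213/M(206, 57) = -3952/(-31309) + 32213/(206 + 57²) = -3952*(-1/31309) + 32213/(206 + 3249) = 3952/31309 + 32213/3455 = 1022210977/108172595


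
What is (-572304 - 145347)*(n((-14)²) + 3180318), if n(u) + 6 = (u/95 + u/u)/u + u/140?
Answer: -42497452018588149/18620 ≈ -2.2824e+12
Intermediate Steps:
n(u) = -6 + u/140 + (1 + u/95)/u (n(u) = -6 + ((u/95 + u/u)/u + u/140) = -6 + ((u*(1/95) + 1)/u + u*(1/140)) = -6 + ((u/95 + 1)/u + u/140) = -6 + ((1 + u/95)/u + u/140) = -6 + (u/140 + (1 + u/95)/u) = -6 + u/140 + (1 + u/95)/u)
(-572304 - 145347)*(n((-14)²) + 3180318) = (-572304 - 145347)*((-569/95 + 1/((-14)²) + (1/140)*(-14)²) + 3180318) = -717651*((-569/95 + 1/196 + (1/140)*196) + 3180318) = -717651*((-569/95 + 1/196 + 7/5) + 3180318) = -717651*(-85361/18620 + 3180318) = -717651*59217435799/18620 = -42497452018588149/18620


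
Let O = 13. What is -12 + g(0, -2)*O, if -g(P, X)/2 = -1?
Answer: 14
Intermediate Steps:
g(P, X) = 2 (g(P, X) = -2*(-1) = 2)
-12 + g(0, -2)*O = -12 + 2*13 = -12 + 26 = 14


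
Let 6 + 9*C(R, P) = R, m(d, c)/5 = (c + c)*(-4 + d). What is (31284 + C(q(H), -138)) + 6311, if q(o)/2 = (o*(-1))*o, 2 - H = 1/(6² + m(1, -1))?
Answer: 736906961/19602 ≈ 37593.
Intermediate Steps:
m(d, c) = 10*c*(-4 + d) (m(d, c) = 5*((c + c)*(-4 + d)) = 5*((2*c)*(-4 + d)) = 5*(2*c*(-4 + d)) = 10*c*(-4 + d))
H = 131/66 (H = 2 - 1/(6² + 10*(-1)*(-4 + 1)) = 2 - 1/(36 + 10*(-1)*(-3)) = 2 - 1/(36 + 30) = 2 - 1/66 = 131/66 ≈ 1.9848)
q(o) = -2*o² (q(o) = 2*((o*(-1))*o) = 2*((-o)*o) = 2*(-o²) = -2*o²)
C(R, P) = -⅔ + R/9
(31284 + C(q(H), -138)) + 6311 = (31284 + (-⅔ + (-2*(131/66)²)/9)) + 6311 = (31284 + (-⅔ + (-2*17161/4356)/9)) + 6311 = (31284 + (-⅔ + (⅑)*(-17161/2178))) + 6311 = (31284 + (-⅔ - 17161/19602)) + 6311 = (31284 - 30229/19602) + 6311 = 613198739/19602 + 6311 = 736906961/19602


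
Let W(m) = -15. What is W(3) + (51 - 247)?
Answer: -211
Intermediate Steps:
W(3) + (51 - 247) = -15 + (51 - 247) = -15 - 196 = -211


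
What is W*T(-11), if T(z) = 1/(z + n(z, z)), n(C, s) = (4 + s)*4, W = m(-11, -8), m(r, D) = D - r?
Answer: -1/13 ≈ -0.076923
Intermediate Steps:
W = 3 (W = -8 - 1*(-11) = -8 + 11 = 3)
n(C, s) = 16 + 4*s
T(z) = 1/(16 + 5*z) (T(z) = 1/(z + (16 + 4*z)) = 1/(16 + 5*z))
W*T(-11) = 3/(16 + 5*(-11)) = 3/(16 - 55) = 3/(-39) = 3*(-1/39) = -1/13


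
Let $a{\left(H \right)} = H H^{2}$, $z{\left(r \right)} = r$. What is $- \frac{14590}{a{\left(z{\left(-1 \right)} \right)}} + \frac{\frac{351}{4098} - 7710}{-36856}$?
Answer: $\frac{734548400383}{50345296} \approx 14590.0$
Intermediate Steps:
$a{\left(H \right)} = H^{3}$
$- \frac{14590}{a{\left(z{\left(-1 \right)} \right)}} + \frac{\frac{351}{4098} - 7710}{-36856} = - \frac{14590}{\left(-1\right)^{3}} + \frac{\frac{351}{4098} - 7710}{-36856} = - \frac{14590}{-1} + \left(351 \cdot \frac{1}{4098} - 7710\right) \left(- \frac{1}{36856}\right) = \left(-14590\right) \left(-1\right) + \left(\frac{117}{1366} - 7710\right) \left(- \frac{1}{36856}\right) = 14590 - - \frac{10531743}{50345296} = 14590 + \frac{10531743}{50345296} = \frac{734548400383}{50345296}$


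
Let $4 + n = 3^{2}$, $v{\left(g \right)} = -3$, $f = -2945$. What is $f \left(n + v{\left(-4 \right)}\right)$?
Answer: $-5890$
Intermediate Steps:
$n = 5$ ($n = -4 + 3^{2} = -4 + 9 = 5$)
$f \left(n + v{\left(-4 \right)}\right) = - 2945 \left(5 - 3\right) = \left(-2945\right) 2 = -5890$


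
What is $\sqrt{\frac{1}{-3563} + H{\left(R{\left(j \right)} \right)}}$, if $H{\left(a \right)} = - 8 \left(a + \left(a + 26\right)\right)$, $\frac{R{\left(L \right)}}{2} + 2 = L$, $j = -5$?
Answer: $\frac{\sqrt{203115941}}{3563} \approx 4.0$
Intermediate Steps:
$R{\left(L \right)} = -4 + 2 L$
$H{\left(a \right)} = -208 - 16 a$ ($H{\left(a \right)} = - 8 \left(a + \left(26 + a\right)\right) = - 8 \left(26 + 2 a\right) = -208 - 16 a$)
$\sqrt{\frac{1}{-3563} + H{\left(R{\left(j \right)} \right)}} = \sqrt{\frac{1}{-3563} - \left(208 + 16 \left(-4 + 2 \left(-5\right)\right)\right)} = \sqrt{- \frac{1}{3563} - \left(208 + 16 \left(-4 - 10\right)\right)} = \sqrt{- \frac{1}{3563} - -16} = \sqrt{- \frac{1}{3563} + \left(-208 + 224\right)} = \sqrt{- \frac{1}{3563} + 16} = \sqrt{\frac{57007}{3563}} = \frac{\sqrt{203115941}}{3563}$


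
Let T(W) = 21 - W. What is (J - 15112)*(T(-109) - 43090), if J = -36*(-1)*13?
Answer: 629106240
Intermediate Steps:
J = 468 (J = -12*(-3)*13 = 36*13 = 468)
(J - 15112)*(T(-109) - 43090) = (468 - 15112)*((21 - 1*(-109)) - 43090) = -14644*((21 + 109) - 43090) = -14644*(130 - 43090) = -14644*(-42960) = 629106240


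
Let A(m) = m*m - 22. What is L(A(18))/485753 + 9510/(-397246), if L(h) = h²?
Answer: 15805456577/96481718119 ≈ 0.16382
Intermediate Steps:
A(m) = -22 + m² (A(m) = m² - 22 = -22 + m²)
L(A(18))/485753 + 9510/(-397246) = (-22 + 18²)²/485753 + 9510/(-397246) = (-22 + 324)²*(1/485753) + 9510*(-1/397246) = 302²*(1/485753) - 4755/198623 = 91204*(1/485753) - 4755/198623 = 91204/485753 - 4755/198623 = 15805456577/96481718119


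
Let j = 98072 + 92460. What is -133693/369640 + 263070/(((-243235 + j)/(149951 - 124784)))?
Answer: -2447276195553779/19481136920 ≈ -1.2562e+5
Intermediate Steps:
j = 190532
-133693/369640 + 263070/(((-243235 + j)/(149951 - 124784))) = -133693/369640 + 263070/(((-243235 + 190532)/(149951 - 124784))) = -133693*1/369640 + 263070/((-52703/25167)) = -133693/369640 + 263070/((-52703*1/25167)) = -133693/369640 + 263070/(-52703/25167) = -133693/369640 + 263070*(-25167/52703) = -133693/369640 - 6620682690/52703 = -2447276195553779/19481136920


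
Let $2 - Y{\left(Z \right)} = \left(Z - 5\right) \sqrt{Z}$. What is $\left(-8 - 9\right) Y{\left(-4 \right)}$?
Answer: $-34 - 306 i \approx -34.0 - 306.0 i$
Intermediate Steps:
$Y{\left(Z \right)} = 2 - \sqrt{Z} \left(-5 + Z\right)$ ($Y{\left(Z \right)} = 2 - \left(Z - 5\right) \sqrt{Z} = 2 - \left(-5 + Z\right) \sqrt{Z} = 2 - \sqrt{Z} \left(-5 + Z\right)$)
$\left(-8 - 9\right) Y{\left(-4 \right)} = \left(-8 - 9\right) \left(2 - \left(-4\right)^{\frac{3}{2}} + 5 \sqrt{-4}\right) = - 17 \left(2 - - 8 i + 5 \cdot 2 i\right) = - 17 \left(2 + 8 i + 10 i\right) = - 17 \left(2 + 18 i\right) = -34 - 306 i$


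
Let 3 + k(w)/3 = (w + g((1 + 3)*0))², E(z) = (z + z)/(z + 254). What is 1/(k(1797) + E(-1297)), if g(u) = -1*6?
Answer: 1043/10036827056 ≈ 1.0392e-7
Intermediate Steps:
E(z) = 2*z/(254 + z) (E(z) = (2*z)/(254 + z) = 2*z/(254 + z))
g(u) = -6
k(w) = -9 + 3*(-6 + w)² (k(w) = -9 + 3*(w - 6)² = -9 + 3*(-6 + w)²)
1/(k(1797) + E(-1297)) = 1/((-9 + 3*(-6 + 1797)²) + 2*(-1297)/(254 - 1297)) = 1/((-9 + 3*1791²) + 2*(-1297)/(-1043)) = 1/((-9 + 3*3207681) + 2*(-1297)*(-1/1043)) = 1/((-9 + 9623043) + 2594/1043) = 1/(9623034 + 2594/1043) = 1/(10036827056/1043) = 1043/10036827056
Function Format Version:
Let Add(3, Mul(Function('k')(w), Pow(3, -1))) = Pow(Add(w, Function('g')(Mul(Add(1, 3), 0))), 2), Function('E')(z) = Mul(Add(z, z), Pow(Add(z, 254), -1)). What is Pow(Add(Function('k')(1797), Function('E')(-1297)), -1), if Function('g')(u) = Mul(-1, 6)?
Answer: Rational(1043, 10036827056) ≈ 1.0392e-7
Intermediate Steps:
Function('E')(z) = Mul(2, z, Pow(Add(254, z), -1)) (Function('E')(z) = Mul(Mul(2, z), Pow(Add(254, z), -1)) = Mul(2, z, Pow(Add(254, z), -1)))
Function('g')(u) = -6
Function('k')(w) = Add(-9, Mul(3, Pow(Add(-6, w), 2))) (Function('k')(w) = Add(-9, Mul(3, Pow(Add(w, -6), 2))) = Add(-9, Mul(3, Pow(Add(-6, w), 2))))
Pow(Add(Function('k')(1797), Function('E')(-1297)), -1) = Pow(Add(Add(-9, Mul(3, Pow(Add(-6, 1797), 2))), Mul(2, -1297, Pow(Add(254, -1297), -1))), -1) = Pow(Add(Add(-9, Mul(3, Pow(1791, 2))), Mul(2, -1297, Pow(-1043, -1))), -1) = Pow(Add(Add(-9, Mul(3, 3207681)), Mul(2, -1297, Rational(-1, 1043))), -1) = Pow(Add(Add(-9, 9623043), Rational(2594, 1043)), -1) = Pow(Add(9623034, Rational(2594, 1043)), -1) = Pow(Rational(10036827056, 1043), -1) = Rational(1043, 10036827056)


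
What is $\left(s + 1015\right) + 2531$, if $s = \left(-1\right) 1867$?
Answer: $1679$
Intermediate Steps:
$s = -1867$
$\left(s + 1015\right) + 2531 = \left(-1867 + 1015\right) + 2531 = -852 + 2531 = 1679$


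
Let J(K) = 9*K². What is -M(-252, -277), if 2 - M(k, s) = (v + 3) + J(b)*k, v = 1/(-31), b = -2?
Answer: -281202/31 ≈ -9071.0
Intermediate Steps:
v = -1/31 ≈ -0.032258
M(k, s) = -30/31 - 36*k (M(k, s) = 2 - ((-1/31 + 3) + (9*(-2)²)*k) = 2 - (92/31 + (9*4)*k) = 2 - (92/31 + 36*k) = 2 + (-92/31 - 36*k) = -30/31 - 36*k)
-M(-252, -277) = -(-30/31 - 36*(-252)) = -(-30/31 + 9072) = -1*281202/31 = -281202/31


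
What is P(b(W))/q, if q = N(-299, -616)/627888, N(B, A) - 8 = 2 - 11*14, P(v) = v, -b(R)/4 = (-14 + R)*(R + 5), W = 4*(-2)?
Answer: 1151128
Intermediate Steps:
W = -8
b(R) = -4*(-14 + R)*(5 + R) (b(R) = -4*(-14 + R)*(R + 5) = -4*(-14 + R)*(5 + R))
N(B, A) = -144 (N(B, A) = 8 + (2 - 11*14) = 8 + (2 - 154) = 8 - 152 = -144)
q = -3/13081 (q = -144/627888 = -144*1/627888 = -3/13081 ≈ -0.00022934)
P(b(W))/q = (280 - 4*(-8)**2 + 36*(-8))/(-3/13081) = (280 - 4*64 - 288)*(-13081/3) = (280 - 256 - 288)*(-13081/3) = -264*(-13081/3) = 1151128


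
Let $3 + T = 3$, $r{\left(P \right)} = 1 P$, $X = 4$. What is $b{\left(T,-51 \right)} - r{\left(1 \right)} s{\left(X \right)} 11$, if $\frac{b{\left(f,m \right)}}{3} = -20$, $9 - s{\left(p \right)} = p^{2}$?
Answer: $17$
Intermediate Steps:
$s{\left(p \right)} = 9 - p^{2}$
$r{\left(P \right)} = P$
$T = 0$ ($T = -3 + 3 = 0$)
$b{\left(f,m \right)} = -60$ ($b{\left(f,m \right)} = 3 \left(-20\right) = -60$)
$b{\left(T,-51 \right)} - r{\left(1 \right)} s{\left(X \right)} 11 = -60 - 1 \left(9 - 4^{2}\right) 11 = -60 - 1 \left(9 - 16\right) 11 = -60 - 1 \left(-7\right) 11 = -60 - \left(-7\right) 11 = -60 - -77 = -60 + 77 = 17$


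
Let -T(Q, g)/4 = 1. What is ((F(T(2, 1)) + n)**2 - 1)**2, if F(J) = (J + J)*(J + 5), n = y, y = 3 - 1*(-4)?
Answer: 0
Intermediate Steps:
T(Q, g) = -4 (T(Q, g) = -4*1 = -4)
y = 7 (y = 3 + 4 = 7)
n = 7
F(J) = 2*J*(5 + J) (F(J) = (2*J)*(5 + J) = 2*J*(5 + J))
((F(T(2, 1)) + n)**2 - 1)**2 = ((2*(-4)*(5 - 4) + 7)**2 - 1)**2 = ((2*(-4)*1 + 7)**2 - 1)**2 = ((-8 + 7)**2 - 1)**2 = ((-1)**2 - 1)**2 = (1 - 1)**2 = 0**2 = 0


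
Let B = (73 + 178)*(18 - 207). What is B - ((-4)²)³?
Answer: -51535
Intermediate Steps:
B = -47439 (B = 251*(-189) = -47439)
B - ((-4)²)³ = -47439 - ((-4)²)³ = -47439 - 1*16³ = -47439 - 1*4096 = -47439 - 4096 = -51535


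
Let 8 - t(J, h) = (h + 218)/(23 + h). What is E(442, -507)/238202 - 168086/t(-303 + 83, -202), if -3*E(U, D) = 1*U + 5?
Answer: -1791719410335/86229124 ≈ -20779.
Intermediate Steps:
t(J, h) = 8 - (218 + h)/(23 + h) (t(J, h) = 8 - (h + 218)/(23 + h) = 8 - (218 + h)/(23 + h))
E(U, D) = -5/3 - U/3 (E(U, D) = -(1*U + 5)/3 = -(U + 5)/3 = -(5 + U)/3 = -5/3 - U/3)
E(442, -507)/238202 - 168086/t(-303 + 83, -202) = (-5/3 - 1/3*442)/238202 - 168086*(23 - 202)/(-34 + 7*(-202)) = (-5/3 - 442/3)*(1/238202) - 168086*(-179/(-34 - 1414)) = -149*1/238202 - 168086/((-1/179*(-1448))) = -149/238202 - 168086/1448/179 = -149/238202 - 168086*179/1448 = -149/238202 - 15043697/724 = -1791719410335/86229124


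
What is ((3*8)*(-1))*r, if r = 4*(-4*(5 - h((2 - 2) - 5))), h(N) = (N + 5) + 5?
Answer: 0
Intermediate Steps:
h(N) = 10 + N (h(N) = (5 + N) + 5 = 10 + N)
r = 0 (r = 4*(-4*(5 - (10 + ((2 - 2) - 5)))) = 4*(-4*(5 - (10 + (0 - 5)))) = 4*(-4*(5 - (10 - 5))) = 4*(-4*(5 - 1*5)) = 4*(-4*(5 - 5)) = 4*(-4*0) = 4*0 = 0)
((3*8)*(-1))*r = ((3*8)*(-1))*0 = (24*(-1))*0 = -24*0 = 0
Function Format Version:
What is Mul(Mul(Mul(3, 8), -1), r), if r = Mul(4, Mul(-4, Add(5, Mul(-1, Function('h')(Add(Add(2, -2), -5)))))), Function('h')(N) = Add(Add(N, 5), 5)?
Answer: 0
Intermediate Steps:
Function('h')(N) = Add(10, N) (Function('h')(N) = Add(Add(5, N), 5) = Add(10, N))
r = 0 (r = Mul(4, Mul(-4, Add(5, Mul(-1, Add(10, Add(Add(2, -2), -5)))))) = Mul(4, Mul(-4, Add(5, Mul(-1, Add(10, Add(0, -5)))))) = Mul(4, Mul(-4, Add(5, Mul(-1, Add(10, -5))))) = Mul(4, Mul(-4, Add(5, Mul(-1, 5)))) = Mul(4, Mul(-4, Add(5, -5))) = Mul(4, Mul(-4, 0)) = Mul(4, 0) = 0)
Mul(Mul(Mul(3, 8), -1), r) = Mul(Mul(Mul(3, 8), -1), 0) = Mul(Mul(24, -1), 0) = Mul(-24, 0) = 0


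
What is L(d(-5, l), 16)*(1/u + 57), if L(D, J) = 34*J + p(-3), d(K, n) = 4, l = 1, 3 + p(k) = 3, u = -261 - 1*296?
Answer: 17270912/557 ≈ 31007.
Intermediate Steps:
u = -557 (u = -261 - 296 = -557)
p(k) = 0 (p(k) = -3 + 3 = 0)
L(D, J) = 34*J (L(D, J) = 34*J + 0 = 34*J)
L(d(-5, l), 16)*(1/u + 57) = (34*16)*(1/(-557) + 57) = 544*(-1/557 + 57) = 544*(31748/557) = 17270912/557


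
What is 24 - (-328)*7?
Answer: 2320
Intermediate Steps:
24 - (-328)*7 = 24 - 41*(-56) = 24 + 2296 = 2320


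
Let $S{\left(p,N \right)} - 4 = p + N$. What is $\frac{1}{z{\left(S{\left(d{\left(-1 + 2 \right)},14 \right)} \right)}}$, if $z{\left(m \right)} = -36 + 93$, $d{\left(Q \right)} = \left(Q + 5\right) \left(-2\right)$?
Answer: $\frac{1}{57} \approx 0.017544$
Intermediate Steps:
$d{\left(Q \right)} = -10 - 2 Q$ ($d{\left(Q \right)} = \left(5 + Q\right) \left(-2\right) = -10 - 2 Q$)
$S{\left(p,N \right)} = 4 + N + p$ ($S{\left(p,N \right)} = 4 + \left(p + N\right) = 4 + \left(N + p\right) = 4 + N + p$)
$z{\left(m \right)} = 57$
$\frac{1}{z{\left(S{\left(d{\left(-1 + 2 \right)},14 \right)} \right)}} = \frac{1}{57}$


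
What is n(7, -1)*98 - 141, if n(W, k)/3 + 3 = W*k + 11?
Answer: 153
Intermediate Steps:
n(W, k) = 24 + 3*W*k (n(W, k) = -9 + 3*(W*k + 11) = -9 + 3*(11 + W*k) = -9 + (33 + 3*W*k) = 24 + 3*W*k)
n(7, -1)*98 - 141 = (24 + 3*7*(-1))*98 - 141 = (24 - 21)*98 - 141 = 3*98 - 141 = 294 - 141 = 153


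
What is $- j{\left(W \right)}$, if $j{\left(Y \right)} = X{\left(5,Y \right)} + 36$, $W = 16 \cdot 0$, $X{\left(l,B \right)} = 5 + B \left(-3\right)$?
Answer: $-41$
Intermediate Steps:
$X{\left(l,B \right)} = 5 - 3 B$
$W = 0$
$j{\left(Y \right)} = 41 - 3 Y$ ($j{\left(Y \right)} = \left(5 - 3 Y\right) + 36 = 41 - 3 Y$)
$- j{\left(W \right)} = - (41 - 0) = - (41 + 0) = \left(-1\right) 41 = -41$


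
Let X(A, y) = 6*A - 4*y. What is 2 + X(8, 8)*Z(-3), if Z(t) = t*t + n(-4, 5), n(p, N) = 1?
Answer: 162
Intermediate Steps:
X(A, y) = -4*y + 6*A
Z(t) = 1 + t**2 (Z(t) = t*t + 1 = t**2 + 1 = 1 + t**2)
2 + X(8, 8)*Z(-3) = 2 + (-4*8 + 6*8)*(1 + (-3)**2) = 2 + (-32 + 48)*(1 + 9) = 2 + 16*10 = 2 + 160 = 162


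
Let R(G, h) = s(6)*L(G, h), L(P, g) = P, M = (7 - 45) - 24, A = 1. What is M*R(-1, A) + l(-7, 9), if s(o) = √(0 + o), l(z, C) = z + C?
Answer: 2 + 62*√6 ≈ 153.87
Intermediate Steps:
l(z, C) = C + z
M = -62 (M = -38 - 24 = -62)
s(o) = √o
R(G, h) = G*√6 (R(G, h) = √6*G = G*√6)
M*R(-1, A) + l(-7, 9) = -(-62)*√6 + (9 - 7) = 62*√6 + 2 = 2 + 62*√6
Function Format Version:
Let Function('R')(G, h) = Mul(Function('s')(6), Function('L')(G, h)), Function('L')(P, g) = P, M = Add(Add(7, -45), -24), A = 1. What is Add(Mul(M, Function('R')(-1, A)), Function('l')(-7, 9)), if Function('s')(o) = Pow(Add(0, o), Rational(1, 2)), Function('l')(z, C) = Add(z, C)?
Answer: Add(2, Mul(62, Pow(6, Rational(1, 2)))) ≈ 153.87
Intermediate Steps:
Function('l')(z, C) = Add(C, z)
M = -62 (M = Add(-38, -24) = -62)
Function('s')(o) = Pow(o, Rational(1, 2))
Function('R')(G, h) = Mul(G, Pow(6, Rational(1, 2))) (Function('R')(G, h) = Mul(Pow(6, Rational(1, 2)), G) = Mul(G, Pow(6, Rational(1, 2))))
Add(Mul(M, Function('R')(-1, A)), Function('l')(-7, 9)) = Add(Mul(-62, Mul(-1, Pow(6, Rational(1, 2)))), Add(9, -7)) = Add(Mul(62, Pow(6, Rational(1, 2))), 2) = Add(2, Mul(62, Pow(6, Rational(1, 2))))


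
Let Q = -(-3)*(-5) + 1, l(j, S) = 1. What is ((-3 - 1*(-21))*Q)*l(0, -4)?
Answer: -252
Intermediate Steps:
Q = -14 (Q = -3*5 + 1 = -15 + 1 = -14)
((-3 - 1*(-21))*Q)*l(0, -4) = ((-3 - 1*(-21))*(-14))*1 = ((-3 + 21)*(-14))*1 = (18*(-14))*1 = -252*1 = -252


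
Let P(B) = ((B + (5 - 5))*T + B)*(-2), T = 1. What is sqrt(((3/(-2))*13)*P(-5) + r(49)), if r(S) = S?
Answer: I*sqrt(341) ≈ 18.466*I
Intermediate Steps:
P(B) = -4*B (P(B) = ((B + (5 - 5))*1 + B)*(-2) = ((B + 0)*1 + B)*(-2) = (B*1 + B)*(-2) = (B + B)*(-2) = (2*B)*(-2) = -4*B)
sqrt(((3/(-2))*13)*P(-5) + r(49)) = sqrt(((3/(-2))*13)*(-4*(-5)) + 49) = sqrt(((3*(-1/2))*13)*20 + 49) = sqrt(-3/2*13*20 + 49) = sqrt(-39/2*20 + 49) = sqrt(-390 + 49) = sqrt(-341) = I*sqrt(341)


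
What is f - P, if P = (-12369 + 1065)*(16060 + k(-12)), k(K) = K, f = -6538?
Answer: 181400054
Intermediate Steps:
P = -181406592 (P = (-12369 + 1065)*(16060 - 12) = -11304*16048 = -181406592)
f - P = -6538 - 1*(-181406592) = -6538 + 181406592 = 181400054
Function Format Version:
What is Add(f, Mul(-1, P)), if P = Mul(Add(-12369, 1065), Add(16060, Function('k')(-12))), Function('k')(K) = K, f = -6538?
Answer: 181400054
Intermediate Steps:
P = -181406592 (P = Mul(Add(-12369, 1065), Add(16060, -12)) = Mul(-11304, 16048) = -181406592)
Add(f, Mul(-1, P)) = Add(-6538, Mul(-1, -181406592)) = Add(-6538, 181406592) = 181400054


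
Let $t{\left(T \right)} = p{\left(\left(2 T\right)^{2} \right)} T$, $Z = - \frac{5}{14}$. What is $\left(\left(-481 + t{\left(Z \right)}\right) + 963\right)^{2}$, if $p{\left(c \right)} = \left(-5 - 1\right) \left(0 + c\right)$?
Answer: $\frac{27456821401}{117649} \approx 2.3338 \cdot 10^{5}$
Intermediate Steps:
$p{\left(c \right)} = - 6 c$
$Z = - \frac{5}{14}$ ($Z = \left(-5\right) \frac{1}{14} = - \frac{5}{14} \approx -0.35714$)
$t{\left(T \right)} = - 24 T^{3}$ ($t{\left(T \right)} = - 6 \left(2 T\right)^{2} T = - 6 \cdot 4 T^{2} T = - 24 T^{2} T = - 24 T^{3}$)
$\left(\left(-481 + t{\left(Z \right)}\right) + 963\right)^{2} = \left(\left(-481 - 24 \left(- \frac{5}{14}\right)^{3}\right) + 963\right)^{2} = \left(\left(-481 - - \frac{375}{343}\right) + 963\right)^{2} = \left(\left(-481 + \frac{375}{343}\right) + 963\right)^{2} = \left(- \frac{164608}{343} + 963\right)^{2} = \left(\frac{165701}{343}\right)^{2} = \frac{27456821401}{117649}$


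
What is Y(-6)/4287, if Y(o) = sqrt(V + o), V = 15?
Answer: 1/1429 ≈ 0.00069979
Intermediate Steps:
Y(o) = sqrt(15 + o)
Y(-6)/4287 = sqrt(15 - 6)/4287 = sqrt(9)*(1/4287) = 3*(1/4287) = 1/1429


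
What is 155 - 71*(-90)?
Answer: 6545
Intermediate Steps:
155 - 71*(-90) = 155 + 6390 = 6545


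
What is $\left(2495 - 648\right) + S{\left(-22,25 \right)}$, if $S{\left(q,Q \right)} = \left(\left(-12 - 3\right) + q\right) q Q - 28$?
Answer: $22169$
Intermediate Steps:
$S{\left(q,Q \right)} = -28 + Q q \left(-15 + q\right)$ ($S{\left(q,Q \right)} = \left(-15 + q\right) q Q - 28 = q \left(-15 + q\right) Q - 28 = Q q \left(-15 + q\right) - 28 = -28 + Q q \left(-15 + q\right)$)
$\left(2495 - 648\right) + S{\left(-22,25 \right)} = \left(2495 - 648\right) - \left(28 - 12100 - 8250\right) = 1847 + \left(-28 + 25 \cdot 484 + 8250\right) = 1847 + \left(-28 + 12100 + 8250\right) = 1847 + 20322 = 22169$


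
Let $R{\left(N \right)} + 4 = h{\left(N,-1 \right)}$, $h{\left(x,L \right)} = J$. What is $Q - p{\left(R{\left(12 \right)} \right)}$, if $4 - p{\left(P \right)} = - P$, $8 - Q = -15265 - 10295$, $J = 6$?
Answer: $25562$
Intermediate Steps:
$h{\left(x,L \right)} = 6$
$Q = 25568$ ($Q = 8 - \left(-15265 - 10295\right) = 8 - -25560 = 8 + 25560 = 25568$)
$R{\left(N \right)} = 2$ ($R{\left(N \right)} = -4 + 6 = 2$)
$p{\left(P \right)} = 4 + P$ ($p{\left(P \right)} = 4 - - P = 4 + P$)
$Q - p{\left(R{\left(12 \right)} \right)} = 25568 - \left(4 + 2\right) = 25568 - 6 = 25562$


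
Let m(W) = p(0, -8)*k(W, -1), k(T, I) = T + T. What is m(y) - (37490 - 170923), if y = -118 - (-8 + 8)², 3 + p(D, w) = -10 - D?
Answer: 136501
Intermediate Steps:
k(T, I) = 2*T
p(D, w) = -13 - D (p(D, w) = -3 + (-10 - D) = -13 - D)
y = -118 (y = -118 - 1*0² = -118 - 1*0 = -118 + 0 = -118)
m(W) = -26*W (m(W) = (-13 - 1*0)*(2*W) = (-13 + 0)*(2*W) = -26*W)
m(y) - (37490 - 170923) = -26*(-118) - (37490 - 170923) = 3068 - 1*(-133433) = 3068 + 133433 = 136501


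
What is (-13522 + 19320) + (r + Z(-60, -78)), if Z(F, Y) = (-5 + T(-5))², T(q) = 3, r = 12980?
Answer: 18782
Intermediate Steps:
Z(F, Y) = 4 (Z(F, Y) = (-5 + 3)² = (-2)² = 4)
(-13522 + 19320) + (r + Z(-60, -78)) = (-13522 + 19320) + (12980 + 4) = 5798 + 12984 = 18782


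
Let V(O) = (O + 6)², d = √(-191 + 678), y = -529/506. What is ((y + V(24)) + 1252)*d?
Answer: 47321*√487/22 ≈ 47467.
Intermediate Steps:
y = -23/22 (y = -529*1/506 = -23/22 ≈ -1.0455)
d = √487 ≈ 22.068
V(O) = (6 + O)²
((y + V(24)) + 1252)*d = ((-23/22 + (6 + 24)²) + 1252)*√487 = ((-23/22 + 30²) + 1252)*√487 = ((-23/22 + 900) + 1252)*√487 = (19777/22 + 1252)*√487 = 47321*√487/22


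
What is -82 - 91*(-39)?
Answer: 3467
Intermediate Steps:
-82 - 91*(-39) = -82 + 3549 = 3467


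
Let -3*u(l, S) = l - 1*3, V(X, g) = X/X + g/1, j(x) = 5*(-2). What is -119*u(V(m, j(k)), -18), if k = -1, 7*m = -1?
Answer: -476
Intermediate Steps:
m = -⅐ (m = (⅐)*(-1) = -⅐ ≈ -0.14286)
j(x) = -10
V(X, g) = 1 + g (V(X, g) = 1 + g*1 = 1 + g)
u(l, S) = 1 - l/3 (u(l, S) = -(l - 1*3)/3 = -(l - 3)/3 = -(-3 + l)/3 = 1 - l/3)
-119*u(V(m, j(k)), -18) = -119*(1 - (1 - 10)/3) = -119*(1 - ⅓*(-9)) = -119*(1 + 3) = -119*4 = -476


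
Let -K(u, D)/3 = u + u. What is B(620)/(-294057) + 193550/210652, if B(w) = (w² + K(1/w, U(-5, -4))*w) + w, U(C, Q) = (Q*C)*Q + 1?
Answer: -4031539463/10323949194 ≈ -0.39050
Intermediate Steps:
U(C, Q) = 1 + C*Q² (U(C, Q) = (C*Q)*Q + 1 = C*Q² + 1 = 1 + C*Q²)
K(u, D) = -6*u (K(u, D) = -3*(u + u) = -6*u)
B(w) = -6 + w + w² (B(w) = (w² + (-6/w)*w) + w = (w² - 6) + w = (-6 + w²) + w = -6 + w + w²)
B(620)/(-294057) + 193550/210652 = (-6 + 620*(1 + 620))/(-294057) + 193550/210652 = (-6 + 620*621)*(-1/294057) + 193550*(1/210652) = (-6 + 385020)*(-1/294057) + 96775/105326 = 385014*(-1/294057) + 96775/105326 = -128338/98019 + 96775/105326 = -4031539463/10323949194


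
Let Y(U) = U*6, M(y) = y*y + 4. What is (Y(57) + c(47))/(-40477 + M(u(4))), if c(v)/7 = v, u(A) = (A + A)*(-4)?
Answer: -671/39449 ≈ -0.017009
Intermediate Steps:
u(A) = -8*A (u(A) = (2*A)*(-4) = -8*A)
M(y) = 4 + y² (M(y) = y² + 4 = 4 + y²)
c(v) = 7*v
Y(U) = 6*U
(Y(57) + c(47))/(-40477 + M(u(4))) = (6*57 + 7*47)/(-40477 + (4 + (-8*4)²)) = (342 + 329)/(-40477 + (4 + (-32)²)) = 671/(-40477 + (4 + 1024)) = 671/(-40477 + 1028) = 671/(-39449) = 671*(-1/39449) = -671/39449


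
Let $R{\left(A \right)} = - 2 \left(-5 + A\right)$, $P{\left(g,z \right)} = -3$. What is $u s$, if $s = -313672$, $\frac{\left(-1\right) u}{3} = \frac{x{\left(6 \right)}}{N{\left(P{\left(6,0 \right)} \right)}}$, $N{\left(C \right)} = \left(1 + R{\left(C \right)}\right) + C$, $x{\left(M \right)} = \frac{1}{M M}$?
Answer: $\frac{39209}{21} \approx 1867.1$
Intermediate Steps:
$x{\left(M \right)} = \frac{1}{M^{2}}$
$R{\left(A \right)} = 10 - 2 A$
$N{\left(C \right)} = 11 - C$ ($N{\left(C \right)} = \left(1 - \left(-10 + 2 C\right)\right) + C = \left(11 - 2 C\right) + C = 11 - C$)
$u = - \frac{1}{168}$ ($u = - 3 \frac{1}{36 \left(11 - -3\right)} = - 3 \frac{1}{36 \left(11 + 3\right)} = - 3 \frac{1}{36 \cdot 14} = - 3 \cdot \frac{1}{36} \cdot \frac{1}{14} = \left(-3\right) \frac{1}{504} = - \frac{1}{168} \approx -0.0059524$)
$u s = \left(- \frac{1}{168}\right) \left(-313672\right) = \frac{39209}{21}$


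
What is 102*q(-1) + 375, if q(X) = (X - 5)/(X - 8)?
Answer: 443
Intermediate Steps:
q(X) = (-5 + X)/(-8 + X)
102*q(-1) + 375 = 102*((-5 - 1)/(-8 - 1)) + 375 = 102*(-6/(-9)) + 375 = 102*(-⅑*(-6)) + 375 = 102*(⅔) + 375 = 68 + 375 = 443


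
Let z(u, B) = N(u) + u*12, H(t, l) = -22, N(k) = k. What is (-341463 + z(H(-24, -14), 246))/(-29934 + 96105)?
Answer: -341749/66171 ≈ -5.1646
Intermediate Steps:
z(u, B) = 13*u (z(u, B) = u + u*12 = u + 12*u = 13*u)
(-341463 + z(H(-24, -14), 246))/(-29934 + 96105) = (-341463 + 13*(-22))/(-29934 + 96105) = (-341463 - 286)/66171 = -341749*1/66171 = -341749/66171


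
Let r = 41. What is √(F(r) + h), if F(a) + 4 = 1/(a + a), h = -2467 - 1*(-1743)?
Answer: I*√4894990/82 ≈ 26.981*I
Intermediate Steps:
h = -724 (h = -2467 + 1743 = -724)
F(a) = -4 + 1/(2*a) (F(a) = -4 + 1/(a + a) = -4 + 1/(2*a))
√(F(r) + h) = √((-4 + (½)/41) - 724) = √((-4 + (½)*(1/41)) - 724) = √((-4 + 1/82) - 724) = √(-327/82 - 724) = √(-59695/82) = I*√4894990/82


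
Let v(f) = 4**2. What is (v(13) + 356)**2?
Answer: 138384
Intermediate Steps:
v(f) = 16
(v(13) + 356)**2 = (16 + 356)**2 = 372**2 = 138384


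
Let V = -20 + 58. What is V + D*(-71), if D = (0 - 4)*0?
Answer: 38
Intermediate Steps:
V = 38
D = 0 (D = -4*0 = 0)
V + D*(-71) = 38 + 0*(-71) = 38 + 0 = 38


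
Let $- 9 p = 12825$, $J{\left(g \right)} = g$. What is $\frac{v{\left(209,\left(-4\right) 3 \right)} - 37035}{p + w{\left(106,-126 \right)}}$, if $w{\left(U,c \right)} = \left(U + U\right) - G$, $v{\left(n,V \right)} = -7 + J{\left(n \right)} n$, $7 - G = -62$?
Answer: $- \frac{6639}{1282} \approx -5.1786$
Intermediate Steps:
$p = -1425$ ($p = \left(- \frac{1}{9}\right) 12825 = -1425$)
$G = 69$ ($G = 7 - -62 = 7 + 62 = 69$)
$v{\left(n,V \right)} = -7 + n^{2}$ ($v{\left(n,V \right)} = -7 + n n = -7 + n^{2}$)
$w{\left(U,c \right)} = -69 + 2 U$ ($w{\left(U,c \right)} = \left(U + U\right) - 69 = 2 U - 69 = -69 + 2 U$)
$\frac{v{\left(209,\left(-4\right) 3 \right)} - 37035}{p + w{\left(106,-126 \right)}} = \frac{\left(-7 + 209^{2}\right) - 37035}{-1425 + \left(-69 + 2 \cdot 106\right)} = \frac{\left(-7 + 43681\right) - 37035}{-1425 + \left(-69 + 212\right)} = \frac{43674 - 37035}{-1425 + 143} = \frac{6639}{-1282} = 6639 \left(- \frac{1}{1282}\right) = - \frac{6639}{1282}$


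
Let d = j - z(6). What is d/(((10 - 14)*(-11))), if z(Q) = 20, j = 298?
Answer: 139/22 ≈ 6.3182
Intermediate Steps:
d = 278 (d = 298 - 1*20 = 298 - 20 = 278)
d/(((10 - 14)*(-11))) = 278/(((10 - 14)*(-11))) = 278/((-4*(-11))) = 278/44 = 278*(1/44) = 139/22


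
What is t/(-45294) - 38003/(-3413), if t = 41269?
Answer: 1580456785/154588422 ≈ 10.224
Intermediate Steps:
t/(-45294) - 38003/(-3413) = 41269/(-45294) - 38003/(-3413) = 41269*(-1/45294) - 38003*(-1/3413) = -41269/45294 + 38003/3413 = 1580456785/154588422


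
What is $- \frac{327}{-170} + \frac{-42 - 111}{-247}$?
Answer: $\frac{106779}{41990} \approx 2.543$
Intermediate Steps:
$- \frac{327}{-170} + \frac{-42 - 111}{-247} = \left(-327\right) \left(- \frac{1}{170}\right) + \left(-42 - 111\right) \left(- \frac{1}{247}\right) = \frac{327}{170} - - \frac{153}{247} = \frac{327}{170} + \frac{153}{247} = \frac{106779}{41990}$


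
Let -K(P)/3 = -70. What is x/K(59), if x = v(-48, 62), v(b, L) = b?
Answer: -8/35 ≈ -0.22857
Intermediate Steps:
K(P) = 210 (K(P) = -3*(-70) = 210)
x = -48
x/K(59) = -48/210 = -48*1/210 = -8/35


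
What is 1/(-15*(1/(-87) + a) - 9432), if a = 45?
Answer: -29/293098 ≈ -9.8943e-5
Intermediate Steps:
1/(-15*(1/(-87) + a) - 9432) = 1/(-15*(1/(-87) + 45) - 9432) = 1/(-15*(-1/87 + 45) - 9432) = 1/(-15*3914/87 - 9432) = 1/(-19570/29 - 9432) = 1/(-293098/29) = -29/293098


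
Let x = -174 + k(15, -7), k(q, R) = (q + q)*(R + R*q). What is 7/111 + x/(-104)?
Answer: 196501/5772 ≈ 34.044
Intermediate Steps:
k(q, R) = 2*q*(R + R*q) (k(q, R) = (2*q)*(R + R*q) = 2*q*(R + R*q))
x = -3534 (x = -174 + 2*(-7)*15*(1 + 15) = -174 + 2*(-7)*15*16 = -174 - 3360 = -3534)
7/111 + x/(-104) = 7/111 - 3534/(-104) = 7*(1/111) - 3534*(-1/104) = 7/111 + 1767/52 = 196501/5772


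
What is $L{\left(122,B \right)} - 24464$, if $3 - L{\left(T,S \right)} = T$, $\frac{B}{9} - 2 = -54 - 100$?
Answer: $-24583$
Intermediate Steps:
$B = -1368$ ($B = 18 + 9 \left(-54 - 100\right) = 18 + 9 \left(-154\right) = 18 - 1386 = -1368$)
$L{\left(T,S \right)} = 3 - T$
$L{\left(122,B \right)} - 24464 = \left(3 - 122\right) - 24464 = -119 - 24464 = -24583$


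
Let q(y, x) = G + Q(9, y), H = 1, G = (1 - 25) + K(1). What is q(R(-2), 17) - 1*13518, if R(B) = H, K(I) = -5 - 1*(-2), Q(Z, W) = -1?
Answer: -13546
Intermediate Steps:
K(I) = -3 (K(I) = -5 + 2 = -3)
G = -27 (G = (1 - 25) - 3 = -24 - 3 = -27)
R(B) = 1
q(y, x) = -28 (q(y, x) = -27 - 1 = -28)
q(R(-2), 17) - 1*13518 = -28 - 1*13518 = -28 - 13518 = -13546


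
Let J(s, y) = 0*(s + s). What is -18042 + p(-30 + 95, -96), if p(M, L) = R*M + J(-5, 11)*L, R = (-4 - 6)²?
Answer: -11542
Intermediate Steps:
R = 100 (R = (-10)² = 100)
J(s, y) = 0 (J(s, y) = 0*(2*s) = 0)
p(M, L) = 100*M (p(M, L) = 100*M + 0*L = 100*M + 0 = 100*M)
-18042 + p(-30 + 95, -96) = -18042 + 100*(-30 + 95) = -18042 + 100*65 = -18042 + 6500 = -11542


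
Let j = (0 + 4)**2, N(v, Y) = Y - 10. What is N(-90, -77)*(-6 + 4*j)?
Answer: -5046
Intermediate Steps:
N(v, Y) = -10 + Y
j = 16 (j = 4**2 = 16)
N(-90, -77)*(-6 + 4*j) = (-10 - 77)*(-6 + 4*16) = -87*(-6 + 64) = -87*58 = -5046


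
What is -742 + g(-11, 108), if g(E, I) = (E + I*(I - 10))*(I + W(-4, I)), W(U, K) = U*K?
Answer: -3426394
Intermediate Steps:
W(U, K) = K*U
g(E, I) = -3*I*(E + I*(-10 + I)) (g(E, I) = (E + I*(I - 10))*(I + I*(-4)) = (E + I*(-10 + I))*(I - 4*I) = (E + I*(-10 + I))*(-3*I) = -3*I*(E + I*(-10 + I)))
-742 + g(-11, 108) = -742 + 3*108*(-1*(-11) - 1*108² + 10*108) = -742 + 3*108*(11 - 1*11664 + 1080) = -742 + 3*108*(11 - 11664 + 1080) = -742 + 3*108*(-10573) = -742 - 3425652 = -3426394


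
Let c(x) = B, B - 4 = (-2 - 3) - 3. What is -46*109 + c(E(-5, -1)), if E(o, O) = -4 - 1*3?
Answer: -5018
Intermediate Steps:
E(o, O) = -7 (E(o, O) = -4 - 3 = -7)
B = -4 (B = 4 + ((-2 - 3) - 3) = 4 + (-5 - 3) = 4 - 8 = -4)
c(x) = -4
-46*109 + c(E(-5, -1)) = -46*109 - 4 = -5014 - 4 = -5018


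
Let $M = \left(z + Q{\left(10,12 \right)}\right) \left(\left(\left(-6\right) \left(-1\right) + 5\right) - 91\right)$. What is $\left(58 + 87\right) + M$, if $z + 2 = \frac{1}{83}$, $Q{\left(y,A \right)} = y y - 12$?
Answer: $- \frac{559085}{83} \approx -6736.0$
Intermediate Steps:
$Q{\left(y,A \right)} = -12 + y^{2}$ ($Q{\left(y,A \right)} = y^{2} - 12 = -12 + y^{2}$)
$z = - \frac{165}{83}$ ($z = -2 + \frac{1}{83} = - \frac{165}{83} \approx -1.988$)
$M = - \frac{571120}{83}$ ($M = \left(- \frac{165}{83} - \left(12 - 10^{2}\right)\right) \left(\left(\left(-6\right) \left(-1\right) + 5\right) - 91\right) = \left(- \frac{165}{83} + \left(-12 + 100\right)\right) \left(\left(6 + 5\right) - 91\right) = \left(- \frac{165}{83} + 88\right) \left(11 - 91\right) = \frac{7139}{83} \left(-80\right) = - \frac{571120}{83} \approx -6881.0$)
$\left(58 + 87\right) + M = \left(58 + 87\right) - \frac{571120}{83} = 145 - \frac{571120}{83} = - \frac{559085}{83}$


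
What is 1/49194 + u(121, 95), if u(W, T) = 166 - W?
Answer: 2213731/49194 ≈ 45.000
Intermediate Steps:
1/49194 + u(121, 95) = 1/49194 + (166 - 1*121) = 1/49194 + (166 - 121) = 1/49194 + 45 = 2213731/49194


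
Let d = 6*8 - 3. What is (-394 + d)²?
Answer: 121801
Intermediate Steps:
d = 45 (d = 48 - 3 = 45)
(-394 + d)² = (-394 + 45)² = (-349)² = 121801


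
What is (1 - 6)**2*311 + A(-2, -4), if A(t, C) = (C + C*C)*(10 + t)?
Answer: 7871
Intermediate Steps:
A(t, C) = (10 + t)*(C + C**2) (A(t, C) = (C + C**2)*(10 + t) = (10 + t)*(C + C**2))
(1 - 6)**2*311 + A(-2, -4) = (1 - 6)**2*311 - 4*(10 - 2 + 10*(-4) - 4*(-2)) = (-5)**2*311 - 4*(10 - 2 - 40 + 8) = 25*311 - 4*(-24) = 7775 + 96 = 7871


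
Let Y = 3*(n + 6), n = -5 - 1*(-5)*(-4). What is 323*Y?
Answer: -18411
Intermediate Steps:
n = -25 (n = -5 + 5*(-4) = -5 - 20 = -25)
Y = -57 (Y = 3*(-25 + 6) = 3*(-19) = -57)
323*Y = 323*(-57) = -18411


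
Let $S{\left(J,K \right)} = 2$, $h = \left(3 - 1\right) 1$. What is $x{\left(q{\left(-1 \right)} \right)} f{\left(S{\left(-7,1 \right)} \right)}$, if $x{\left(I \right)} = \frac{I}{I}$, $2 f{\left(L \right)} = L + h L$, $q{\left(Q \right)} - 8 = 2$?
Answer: $3$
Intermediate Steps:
$q{\left(Q \right)} = 10$ ($q{\left(Q \right)} = 8 + 2 = 10$)
$h = 2$ ($h = 2 \cdot 1 = 2$)
$f{\left(L \right)} = \frac{3 L}{2}$ ($f{\left(L \right)} = \frac{L + 2 L}{2} = \frac{3 L}{2}$)
$x{\left(I \right)} = 1$
$x{\left(q{\left(-1 \right)} \right)} f{\left(S{\left(-7,1 \right)} \right)} = 1 \cdot \frac{3}{2} \cdot 2 = 1 \cdot 3 = 3$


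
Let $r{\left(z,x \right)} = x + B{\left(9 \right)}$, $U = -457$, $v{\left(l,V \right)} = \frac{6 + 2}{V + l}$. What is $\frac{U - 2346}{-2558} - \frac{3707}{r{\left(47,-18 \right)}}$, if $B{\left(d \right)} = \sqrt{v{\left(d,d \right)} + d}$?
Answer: $\frac{1544101265}{7241698} + \frac{11121 \sqrt{85}}{2831} \approx 249.44$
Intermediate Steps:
$v{\left(l,V \right)} = \frac{8}{V + l}$
$B{\left(d \right)} = \sqrt{d + \frac{4}{d}}$ ($B{\left(d \right)} = \sqrt{\frac{8}{d + d} + d} = \sqrt{\frac{8}{2 d} + d} = \sqrt{8 \frac{1}{2 d} + d} = \sqrt{\frac{4}{d} + d} = \sqrt{d + \frac{4}{d}}$)
$r{\left(z,x \right)} = x + \frac{\sqrt{85}}{3}$ ($r{\left(z,x \right)} = x + \sqrt{9 + \frac{4}{9}} = x + \sqrt{\frac{85}{9}} = x + \frac{\sqrt{85}}{3}$)
$\frac{U - 2346}{-2558} - \frac{3707}{r{\left(47,-18 \right)}} = \frac{-457 - 2346}{-2558} - \frac{3707}{-18 + \frac{\sqrt{85}}{3}} = \left(-457 - 2346\right) \left(- \frac{1}{2558}\right) - \frac{3707}{-18 + \frac{\sqrt{85}}{3}} = \left(-2803\right) \left(- \frac{1}{2558}\right) - \frac{3707}{-18 + \frac{\sqrt{85}}{3}} = \frac{2803}{2558} - \frac{3707}{-18 + \frac{\sqrt{85}}{3}}$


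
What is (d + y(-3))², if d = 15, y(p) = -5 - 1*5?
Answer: 25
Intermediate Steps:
y(p) = -10 (y(p) = -5 - 5 = -10)
(d + y(-3))² = (15 - 10)² = 5² = 25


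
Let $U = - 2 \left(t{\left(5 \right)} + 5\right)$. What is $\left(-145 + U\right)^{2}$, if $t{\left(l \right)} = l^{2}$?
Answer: $42025$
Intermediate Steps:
$U = -60$ ($U = - 2 \left(5^{2} + 5\right) = - 2 \left(25 + 5\right) = \left(-2\right) 30 = -60$)
$\left(-145 + U\right)^{2} = \left(-145 - 60\right)^{2} = \left(-205\right)^{2} = 42025$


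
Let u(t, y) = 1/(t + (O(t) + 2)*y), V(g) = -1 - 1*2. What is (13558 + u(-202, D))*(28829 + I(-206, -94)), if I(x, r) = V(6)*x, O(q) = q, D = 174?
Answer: 1270389396855/3182 ≈ 3.9924e+8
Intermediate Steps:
V(g) = -3 (V(g) = -1 - 2 = -3)
I(x, r) = -3*x
u(t, y) = 1/(t + y*(2 + t)) (u(t, y) = 1/(t + (t + 2)*y) = 1/(t + (2 + t)*y) = 1/(t + y*(2 + t)))
(13558 + u(-202, D))*(28829 + I(-206, -94)) = (13558 + 1/(-202 + 2*174 - 202*174))*(28829 - 3*(-206)) = (13558 + 1/(-202 + 348 - 35148))*(28829 + 618) = (13558 + 1/(-35002))*29447 = (13558 - 1/35002)*29447 = (474557115/35002)*29447 = 1270389396855/3182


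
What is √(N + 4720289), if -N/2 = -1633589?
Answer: √7987467 ≈ 2826.2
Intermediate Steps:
N = 3267178 (N = -2*(-1633589) = 3267178)
√(N + 4720289) = √(3267178 + 4720289) = √7987467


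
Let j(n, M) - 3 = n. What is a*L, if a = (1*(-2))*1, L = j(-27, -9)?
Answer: 48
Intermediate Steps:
j(n, M) = 3 + n
L = -24 (L = 3 - 27 = -24)
a = -2 (a = -2*1 = -2)
a*L = -2*(-24) = 48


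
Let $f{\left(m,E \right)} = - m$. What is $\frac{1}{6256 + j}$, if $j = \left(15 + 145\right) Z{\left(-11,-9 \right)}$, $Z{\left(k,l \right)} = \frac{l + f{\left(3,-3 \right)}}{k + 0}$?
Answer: $\frac{11}{70736} \approx 0.00015551$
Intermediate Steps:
$Z{\left(k,l \right)} = \frac{-3 + l}{k}$ ($Z{\left(k,l \right)} = \frac{l - 3}{k + 0} = \frac{l - 3}{k} = \frac{-3 + l}{k}$)
$j = \frac{1920}{11}$ ($j = \left(15 + 145\right) \frac{-3 - 9}{-11} = 160 \left(\left(- \frac{1}{11}\right) \left(-12\right)\right) = 160 \cdot \frac{12}{11} = \frac{1920}{11} \approx 174.55$)
$\frac{1}{6256 + j} = \frac{1}{6256 + \frac{1920}{11}} = \frac{1}{\frac{70736}{11}} = \frac{11}{70736}$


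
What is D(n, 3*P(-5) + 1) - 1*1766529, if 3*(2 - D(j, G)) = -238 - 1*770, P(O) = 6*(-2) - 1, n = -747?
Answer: -1766191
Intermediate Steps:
P(O) = -13 (P(O) = -12 - 1 = -13)
D(j, G) = 338 (D(j, G) = 2 - (-238 - 1*770)/3 = 2 - (-238 - 770)/3 = 2 - 1/3*(-1008) = 2 + 336 = 338)
D(n, 3*P(-5) + 1) - 1*1766529 = 338 - 1*1766529 = 338 - 1766529 = -1766191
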